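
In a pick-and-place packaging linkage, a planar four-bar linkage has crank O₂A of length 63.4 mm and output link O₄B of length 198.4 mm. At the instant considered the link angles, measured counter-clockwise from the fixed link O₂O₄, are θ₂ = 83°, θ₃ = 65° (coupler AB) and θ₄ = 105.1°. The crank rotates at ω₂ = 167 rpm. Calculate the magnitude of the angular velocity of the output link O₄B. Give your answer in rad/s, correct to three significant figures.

2.68

ω₂ = 17.49 rad/s (from 167 rpm).
Differentiating the loop-closure r₂e^{iθ₂}+r₃e^{iθ₃}=r₁+r₄e^{iθ₄} gives r₂ω₂e^{iθ₂}+r₃ω₃e^{iθ₃}=r₄ω₄e^{iθ₄}.
Eliminating the other unknown: ω₄ = r₂ω₂ sin(θ₂−θ₃) / [r₄ sin(θ₄−θ₃)].
Numerator sine = +0.30902; denominator sine = +0.64412.
Result = 0.0634·17.49·(+0.30902) / (0.1984·(+0.64412)) = +2.6811 rad/s; magnitude 2.6811 rad/s.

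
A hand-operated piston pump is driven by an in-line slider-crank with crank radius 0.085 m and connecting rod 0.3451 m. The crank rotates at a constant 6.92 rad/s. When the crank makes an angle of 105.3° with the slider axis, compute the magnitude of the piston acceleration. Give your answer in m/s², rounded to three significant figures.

ω = 6.92 rad/s
x(θ) = r cosθ + √(L² − r² sin²θ); with ω constant, a = ω²·d²x/dθ².
d²x/dθ² = −r cosθ − r²(cos2θ)/√u − r⁴ sin²2θ/(4u^{3/2}),  u = L² − r² sin²θ = 0.112372 m².
Substituting r = 0.085 m, L = 0.3451 m, θ = 105.3°: d²x/dθ² = +0.040891 m.
a = ω²·d²x/dθ² = (6.92)²·(+0.040891) = +1.9581 m/s²;  |a| = 1.9581 m/s².

1.96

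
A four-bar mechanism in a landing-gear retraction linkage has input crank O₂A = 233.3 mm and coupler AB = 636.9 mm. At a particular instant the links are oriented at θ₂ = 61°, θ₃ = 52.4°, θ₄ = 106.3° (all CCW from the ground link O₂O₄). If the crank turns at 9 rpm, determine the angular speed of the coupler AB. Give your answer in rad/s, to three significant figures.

ω₂ = 0.9425 rad/s (from 9 rpm).
Differentiating the loop-closure r₂e^{iθ₂}+r₃e^{iθ₃}=r₁+r₄e^{iθ₄} gives r₂ω₂e^{iθ₂}+r₃ω₃e^{iθ₃}=r₄ω₄e^{iθ₄}.
Eliminating the other unknown: ω₃ = r₂ω₂ sin(θ₄−θ₂) / [r₃ sin(θ₃−θ₄)].
Numerator sine = +0.71080; denominator sine = -0.80799.
Result = 0.2333·0.9425·(+0.71080) / (0.6369·(-0.80799)) = -0.30371 rad/s; magnitude 0.30371 rad/s.

0.304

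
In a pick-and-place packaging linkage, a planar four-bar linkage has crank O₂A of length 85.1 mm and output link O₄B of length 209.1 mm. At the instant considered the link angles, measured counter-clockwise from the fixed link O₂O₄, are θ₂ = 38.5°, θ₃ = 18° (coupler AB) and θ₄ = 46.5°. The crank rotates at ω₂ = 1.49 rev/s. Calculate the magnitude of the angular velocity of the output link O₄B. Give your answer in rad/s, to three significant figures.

ω₂ = 9.362 rad/s (from 1.49 rev/s).
Differentiating the loop-closure r₂e^{iθ₂}+r₃e^{iθ₃}=r₁+r₄e^{iθ₄} gives r₂ω₂e^{iθ₂}+r₃ω₃e^{iθ₃}=r₄ω₄e^{iθ₄}.
Eliminating the other unknown: ω₄ = r₂ω₂ sin(θ₂−θ₃) / [r₄ sin(θ₄−θ₃)].
Numerator sine = +0.35021; denominator sine = +0.47716.
Result = 0.0851·9.362·(+0.35021) / (0.2091·(+0.47716)) = +2.7964 rad/s; magnitude 2.7964 rad/s.

2.80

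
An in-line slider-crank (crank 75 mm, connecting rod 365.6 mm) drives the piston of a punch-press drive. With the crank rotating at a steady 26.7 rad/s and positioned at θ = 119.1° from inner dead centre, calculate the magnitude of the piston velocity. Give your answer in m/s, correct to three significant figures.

1.57

ω = 26.7 rad/s
For an in-line slider-crank, x = r cosθ + √(L² − r² sin²θ), so v = −rω sinθ·[1 + r cosθ/√(L² − r² sin²θ)].
With r = 0.075 m, L = 0.3656 m, θ = 119.1°: √(L² − r² sin²θ) = 0.35968 m.
v = −0.075·26.7·0.87377·[1 + 0.075·-0.48634/0.35968] = -1.5723 m/s.
|v| = 1.5723 m/s.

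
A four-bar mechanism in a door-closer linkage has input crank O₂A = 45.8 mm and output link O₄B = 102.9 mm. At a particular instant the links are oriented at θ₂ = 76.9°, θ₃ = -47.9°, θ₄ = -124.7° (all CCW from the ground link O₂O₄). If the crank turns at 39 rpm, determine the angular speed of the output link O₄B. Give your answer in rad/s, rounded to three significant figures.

ω₂ = 4.084 rad/s (from 39 rpm).
Differentiating the loop-closure r₂e^{iθ₂}+r₃e^{iθ₃}=r₁+r₄e^{iθ₄} gives r₂ω₂e^{iθ₂}+r₃ω₃e^{iθ₃}=r₄ω₄e^{iθ₄}.
Eliminating the other unknown: ω₄ = r₂ω₂ sin(θ₂−θ₃) / [r₄ sin(θ₄−θ₃)].
Numerator sine = +0.82115; denominator sine = -0.97358.
Result = 0.0458·4.084·(+0.82115) / (0.1029·(-0.97358)) = -1.5332 rad/s; magnitude 1.5332 rad/s.

1.53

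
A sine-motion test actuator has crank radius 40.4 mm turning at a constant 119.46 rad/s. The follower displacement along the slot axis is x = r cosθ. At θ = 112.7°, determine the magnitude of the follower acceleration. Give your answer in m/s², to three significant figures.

222

ω = 119.5 rad/s
x = r cosθ ⇒ ẍ = −rω² cosθ (ω constant).
|a| = rω²|cosθ| = 0.0404·(119.5)²·|cos 112.7°| = 222.49 m/s².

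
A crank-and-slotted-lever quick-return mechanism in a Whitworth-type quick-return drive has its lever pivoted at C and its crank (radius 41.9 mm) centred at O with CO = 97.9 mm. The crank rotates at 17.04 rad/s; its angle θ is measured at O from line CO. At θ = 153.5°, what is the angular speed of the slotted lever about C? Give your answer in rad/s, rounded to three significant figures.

8.16

ω = 17.04 rad/s
Crank pin A relative to C: A = (d + r cosθ, r sinθ); lever angle φ = atan2(r sinθ, d + r cosθ).
Differentiating tanφ: φ̇ = rω(d cosθ + r)/(d² + r² + 2dr cosθ).
d² + r² + 2dr cosθ = |CA|² = 0.00399796 m²;  d cosθ + r = -0.045714 m.
|ω_lever| = |0.0419·17.04·-0.045714| / 0.00399796 = 8.1639 rad/s.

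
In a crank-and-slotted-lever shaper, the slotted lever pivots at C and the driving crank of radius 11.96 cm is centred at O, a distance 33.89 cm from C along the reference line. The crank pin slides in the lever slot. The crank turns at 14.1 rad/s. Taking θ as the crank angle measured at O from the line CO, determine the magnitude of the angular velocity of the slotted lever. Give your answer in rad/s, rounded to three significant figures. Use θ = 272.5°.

ω = 14.1 rad/s
Crank pin A relative to C: A = (d + r cosθ, r sinθ); lever angle φ = atan2(r sinθ, d + r cosθ).
Differentiating tanφ: φ̇ = rω(d cosθ + r)/(d² + r² + 2dr cosθ).
d² + r² + 2dr cosθ = |CA|² = 0.132693 m²;  d cosθ + r = +0.13438 m.
|ω_lever| = |0.1196·14.1·+0.13438| / 0.132693 = 1.7078 rad/s.

1.71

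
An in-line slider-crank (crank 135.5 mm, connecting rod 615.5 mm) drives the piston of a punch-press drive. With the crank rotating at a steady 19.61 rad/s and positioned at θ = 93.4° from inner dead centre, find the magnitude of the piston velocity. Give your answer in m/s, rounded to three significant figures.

ω = 19.61 rad/s
For an in-line slider-crank, x = r cosθ + √(L² − r² sin²θ), so v = −rω sinθ·[1 + r cosθ/√(L² − r² sin²θ)].
With r = 0.1355 m, L = 0.6155 m, θ = 93.4°: √(L² − r² sin²θ) = 0.60045 m.
v = −0.1355·19.61·0.99824·[1 + 0.1355·-0.05931/0.60045] = -2.617 m/s.
|v| = 2.617 m/s.

2.62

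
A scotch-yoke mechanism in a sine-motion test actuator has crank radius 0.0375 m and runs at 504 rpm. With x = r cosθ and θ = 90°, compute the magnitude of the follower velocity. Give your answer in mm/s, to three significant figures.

ω = 52.78 rad/s (from 504 rpm).
x = r cosθ ⇒ ẋ = −rω sinθ.
|v| = rω|sinθ| = 0.0375·52.78·|sin 90°| = 1.9792 m/s = 1979.2 mm/s.

1980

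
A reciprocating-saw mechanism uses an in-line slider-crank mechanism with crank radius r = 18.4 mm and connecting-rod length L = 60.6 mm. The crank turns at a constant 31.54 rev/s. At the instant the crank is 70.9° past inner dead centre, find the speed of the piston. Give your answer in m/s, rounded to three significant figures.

3.80

ω = 2π·31.5 = 198.2 rad/s
For an in-line slider-crank, x = r cosθ + √(L² − r² sin²θ), so v = −rω sinθ·[1 + r cosθ/√(L² − r² sin²θ)].
With r = 0.0184 m, L = 0.0606 m, θ = 70.9°: √(L² − r² sin²θ) = 0.058052 m.
v = −0.0184·198.2·0.94495·[1 + 0.0184·0.32722/0.058052] = -3.803 m/s.
|v| = 3.803 m/s.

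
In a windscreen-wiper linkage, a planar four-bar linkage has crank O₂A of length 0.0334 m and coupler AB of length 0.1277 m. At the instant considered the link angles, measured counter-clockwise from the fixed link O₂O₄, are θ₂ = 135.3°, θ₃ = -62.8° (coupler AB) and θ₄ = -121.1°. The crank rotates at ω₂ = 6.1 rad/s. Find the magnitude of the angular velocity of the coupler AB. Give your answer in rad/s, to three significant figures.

1.82

ω₂ = 6.1 rad/s
Differentiating the loop-closure r₂e^{iθ₂}+r₃e^{iθ₃}=r₁+r₄e^{iθ₄} gives r₂ω₂e^{iθ₂}+r₃ω₃e^{iθ₃}=r₄ω₄e^{iθ₄}.
Eliminating the other unknown: ω₃ = r₂ω₂ sin(θ₄−θ₂) / [r₃ sin(θ₃−θ₄)].
Numerator sine = +0.97196; denominator sine = +0.85081.
Result = 0.0334·6.1·(+0.97196) / (0.1277·(+0.85081)) = +1.8226 rad/s; magnitude 1.8226 rad/s.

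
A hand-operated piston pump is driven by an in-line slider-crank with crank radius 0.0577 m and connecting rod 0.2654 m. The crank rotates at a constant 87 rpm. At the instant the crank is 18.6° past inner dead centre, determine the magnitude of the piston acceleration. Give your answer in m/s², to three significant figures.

ω = 2π·87/60 = 9.111 rad/s
x(θ) = r cosθ + √(L² − r² sin²θ); with ω constant, a = ω²·d²x/dθ².
d²x/dθ² = −r cosθ − r²(cos2θ)/√u − r⁴ sin²2θ/(4u^{3/2}),  u = L² − r² sin²θ = 0.0700985 m².
Substituting r = 0.0577 m, L = 0.2654 m, θ = 18.6°: d²x/dθ² = -0.064757 m.
a = ω²·d²x/dθ² = (9.111)²·(-0.064757) = -5.375 m/s²;  |a| = 5.375 m/s².

5.38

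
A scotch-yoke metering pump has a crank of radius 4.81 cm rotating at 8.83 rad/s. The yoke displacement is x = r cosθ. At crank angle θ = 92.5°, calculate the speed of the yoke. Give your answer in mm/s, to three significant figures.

424

ω = 8.83 rad/s
x = r cosθ ⇒ ẋ = −rω sinθ.
|v| = rω|sinθ| = 0.0481·8.83·|sin 92.5°| = 0.42432 m/s = 424.32 mm/s.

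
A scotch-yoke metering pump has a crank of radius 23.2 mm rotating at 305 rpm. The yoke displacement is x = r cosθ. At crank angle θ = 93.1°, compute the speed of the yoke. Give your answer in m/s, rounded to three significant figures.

0.740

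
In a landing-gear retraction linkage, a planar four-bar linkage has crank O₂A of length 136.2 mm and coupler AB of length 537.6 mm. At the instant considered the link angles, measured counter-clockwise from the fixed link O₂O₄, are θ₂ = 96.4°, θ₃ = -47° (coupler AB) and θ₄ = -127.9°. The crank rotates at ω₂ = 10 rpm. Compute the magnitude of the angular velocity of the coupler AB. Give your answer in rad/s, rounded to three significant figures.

0.188

ω₂ = 1.047 rad/s (from 10 rpm).
Differentiating the loop-closure r₂e^{iθ₂}+r₃e^{iθ₃}=r₁+r₄e^{iθ₄} gives r₂ω₂e^{iθ₂}+r₃ω₃e^{iθ₃}=r₄ω₄e^{iθ₄}.
Eliminating the other unknown: ω₃ = r₂ω₂ sin(θ₄−θ₂) / [r₃ sin(θ₃−θ₄)].
Numerator sine = +0.69842; denominator sine = +0.98741.
Result = 0.1362·1.047·(+0.69842) / (0.5376·(+0.98741)) = +0.18766 rad/s; magnitude 0.18766 rad/s.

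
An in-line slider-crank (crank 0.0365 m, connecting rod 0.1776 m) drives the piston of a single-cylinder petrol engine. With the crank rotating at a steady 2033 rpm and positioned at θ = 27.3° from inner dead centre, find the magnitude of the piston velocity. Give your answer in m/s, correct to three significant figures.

ω = 2π·2033/60 = 212.9 rad/s
For an in-line slider-crank, x = r cosθ + √(L² − r² sin²θ), so v = −rω sinθ·[1 + r cosθ/√(L² − r² sin²θ)].
With r = 0.0365 m, L = 0.1776 m, θ = 27.3°: √(L² − r² sin²θ) = 0.17681 m.
v = −0.0365·212.9·0.45865·[1 + 0.0365·0.88862/0.17681] = -4.2178 m/s.
|v| = 4.2178 m/s.

4.22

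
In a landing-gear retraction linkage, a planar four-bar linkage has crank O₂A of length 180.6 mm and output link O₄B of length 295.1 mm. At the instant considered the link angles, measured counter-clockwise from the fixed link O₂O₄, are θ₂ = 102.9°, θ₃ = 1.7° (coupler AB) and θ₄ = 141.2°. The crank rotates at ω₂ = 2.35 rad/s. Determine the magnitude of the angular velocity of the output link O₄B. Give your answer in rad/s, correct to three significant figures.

ω₂ = 2.35 rad/s
Differentiating the loop-closure r₂e^{iθ₂}+r₃e^{iθ₃}=r₁+r₄e^{iθ₄} gives r₂ω₂e^{iθ₂}+r₃ω₃e^{iθ₃}=r₄ω₄e^{iθ₄}.
Eliminating the other unknown: ω₄ = r₂ω₂ sin(θ₂−θ₃) / [r₄ sin(θ₄−θ₃)].
Numerator sine = +0.98096; denominator sine = +0.64945.
Result = 0.1806·2.35·(+0.98096) / (0.2951·(+0.64945)) = +2.1723 rad/s; magnitude 2.1723 rad/s.

2.17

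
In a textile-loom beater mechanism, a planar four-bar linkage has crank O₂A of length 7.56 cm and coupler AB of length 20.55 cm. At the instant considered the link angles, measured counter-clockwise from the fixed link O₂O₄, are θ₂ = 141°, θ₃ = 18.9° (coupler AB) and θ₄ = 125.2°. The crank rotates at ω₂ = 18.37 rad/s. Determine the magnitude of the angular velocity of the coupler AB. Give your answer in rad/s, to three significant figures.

1.92

ω₂ = 18.37 rad/s
Differentiating the loop-closure r₂e^{iθ₂}+r₃e^{iθ₃}=r₁+r₄e^{iθ₄} gives r₂ω₂e^{iθ₂}+r₃ω₃e^{iθ₃}=r₄ω₄e^{iθ₄}.
Eliminating the other unknown: ω₃ = r₂ω₂ sin(θ₄−θ₂) / [r₃ sin(θ₃−θ₄)].
Numerator sine = -0.27228; denominator sine = -0.95981.
Result = 0.0756·18.37·(-0.27228) / (0.2055·(-0.95981)) = +1.9171 rad/s; magnitude 1.9171 rad/s.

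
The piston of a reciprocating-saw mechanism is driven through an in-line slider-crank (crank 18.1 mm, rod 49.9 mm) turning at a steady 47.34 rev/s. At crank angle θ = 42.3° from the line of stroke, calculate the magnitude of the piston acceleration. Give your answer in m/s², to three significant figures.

ω = 2π·47.3 = 297.4 rad/s
x(θ) = r cosθ + √(L² − r² sin²θ); with ω constant, a = ω²·d²x/dθ².
d²x/dθ² = −r cosθ − r²(cos2θ)/√u − r⁴ sin²2θ/(4u^{3/2}),  u = L² − r² sin²θ = 0.00234162 m².
Substituting r = 0.0181 m, L = 0.0499 m, θ = 42.3°: d²x/dθ² = -0.014259 m.
a = ω²·d²x/dθ² = (297.4)²·(-0.014259) = -1261.6 m/s²;  |a| = 1261.6 m/s².

1260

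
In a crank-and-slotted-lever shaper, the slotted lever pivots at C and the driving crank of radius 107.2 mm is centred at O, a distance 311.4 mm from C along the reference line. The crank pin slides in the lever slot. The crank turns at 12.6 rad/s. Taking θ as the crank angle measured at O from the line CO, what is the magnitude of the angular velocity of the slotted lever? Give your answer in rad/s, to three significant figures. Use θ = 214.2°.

ω = 12.6 rad/s
Crank pin A relative to C: A = (d + r cosθ, r sinθ); lever angle φ = atan2(r sinθ, d + r cosθ).
Differentiating tanφ: φ̇ = rω(d cosθ + r)/(d² + r² + 2dr cosθ).
d² + r² + 2dr cosθ = |CA|² = 0.0532425 m²;  d cosθ + r = -0.15035 m.
|ω_lever| = |0.1072·12.6·-0.15035| / 0.0532425 = 3.8143 rad/s.

3.81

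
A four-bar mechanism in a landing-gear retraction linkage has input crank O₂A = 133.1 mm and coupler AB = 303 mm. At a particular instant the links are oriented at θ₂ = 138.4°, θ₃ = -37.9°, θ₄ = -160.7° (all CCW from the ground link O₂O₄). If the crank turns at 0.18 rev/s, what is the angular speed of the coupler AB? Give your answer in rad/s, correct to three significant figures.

ω₂ = 1.131 rad/s (from 0.18 rev/s).
Differentiating the loop-closure r₂e^{iθ₂}+r₃e^{iθ₃}=r₁+r₄e^{iθ₄} gives r₂ω₂e^{iθ₂}+r₃ω₃e^{iθ₃}=r₄ω₄e^{iθ₄}.
Eliminating the other unknown: ω₃ = r₂ω₂ sin(θ₄−θ₂) / [r₃ sin(θ₃−θ₄)].
Numerator sine = +0.87377; denominator sine = +0.84057.
Result = 0.1331·1.131·(+0.87377) / (0.303·(+0.84057)) = +0.51643 rad/s; magnitude 0.51643 rad/s.

0.516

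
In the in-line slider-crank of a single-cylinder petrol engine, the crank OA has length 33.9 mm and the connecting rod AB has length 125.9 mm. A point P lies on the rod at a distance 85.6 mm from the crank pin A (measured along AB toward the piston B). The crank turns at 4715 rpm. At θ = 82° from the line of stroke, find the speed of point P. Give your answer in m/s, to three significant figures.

ω = 493.8 rad/s.  Crank-pin speed |V_A| = rω = 16.738 m/s, perpendicular to OA.
Rod angle: sinφ = −(r/L) sinθ ⇒ φ = -15.464°; ω_rod = −rω cosθ/√(L²−r²sin²θ) = -19.198 rad/s.
V_P = V_A + ω_rod × AP, with AP = 0.0856 m along the rod.
Components: V_Px = −rω sinθ − a·ω_rod·sinφ = -17.014 m/s;  V_Py = rω cosθ + a·ω_rod·cosφ = +0.74567 m/s.
|V_P| = √(V_Px² + V_Py²) = 17.03 m/s.

17.0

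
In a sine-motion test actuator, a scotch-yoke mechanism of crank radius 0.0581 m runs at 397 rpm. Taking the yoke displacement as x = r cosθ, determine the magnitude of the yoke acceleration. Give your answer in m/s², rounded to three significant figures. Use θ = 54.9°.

ω = 41.57 rad/s (from 397 rpm).
x = r cosθ ⇒ ẍ = −rω² cosθ (ω constant).
|a| = rω²|cosθ| = 0.0581·(41.57)²·|cos 54.9°| = 57.741 m/s².

57.7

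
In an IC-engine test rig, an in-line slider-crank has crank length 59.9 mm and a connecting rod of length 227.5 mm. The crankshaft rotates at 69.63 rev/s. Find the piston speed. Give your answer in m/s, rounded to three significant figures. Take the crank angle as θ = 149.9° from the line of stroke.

10.1

ω = 2π·69.6 = 437.5 rad/s
For an in-line slider-crank, x = r cosθ + √(L² − r² sin²θ), so v = −rω sinθ·[1 + r cosθ/√(L² − r² sin²θ)].
With r = 0.0599 m, L = 0.2275 m, θ = 149.9°: √(L² − r² sin²θ) = 0.22551 m.
v = −0.0599·437.5·0.50151·[1 + 0.0599·-0.86515/0.22551] = -10.122 m/s.
|v| = 10.122 m/s.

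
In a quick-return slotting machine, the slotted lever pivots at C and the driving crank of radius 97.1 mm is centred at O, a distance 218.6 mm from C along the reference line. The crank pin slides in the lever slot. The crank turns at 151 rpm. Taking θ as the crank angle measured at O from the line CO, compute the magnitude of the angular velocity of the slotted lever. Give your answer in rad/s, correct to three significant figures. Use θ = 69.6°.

ω = 15.81 rad/s (from 151 rpm).
Crank pin A relative to C: A = (d + r cosθ, r sinθ); lever angle φ = atan2(r sinθ, d + r cosθ).
Differentiating tanφ: φ̇ = rω(d cosθ + r)/(d² + r² + 2dr cosθ).
d² + r² + 2dr cosθ = |CA|² = 0.072012 m²;  d cosθ + r = +0.1733 m.
|ω_lever| = |0.0971·15.81·+0.1733| / 0.072012 = 3.695 rad/s.

3.69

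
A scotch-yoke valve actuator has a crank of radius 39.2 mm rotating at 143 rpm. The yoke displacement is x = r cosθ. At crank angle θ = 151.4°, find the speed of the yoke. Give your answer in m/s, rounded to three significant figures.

ω = 14.97 rad/s (from 143 rpm).
x = r cosθ ⇒ ẋ = −rω sinθ.
|v| = rω|sinθ| = 0.0392·14.97·|sin 151.4°| = 0.281 m/s.

0.281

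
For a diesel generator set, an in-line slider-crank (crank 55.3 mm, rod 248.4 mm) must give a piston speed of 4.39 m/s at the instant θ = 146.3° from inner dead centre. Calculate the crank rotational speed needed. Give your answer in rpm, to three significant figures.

For an in-line slider-crank, |v_piston| = rω|sinθ|·[1 + r cosθ/√(L² − r² sin²θ)].
With r = 0.0553 m, L = 0.2484 m, θ = 146.3°: the bracketed kinematic factor |dx/dθ| = 0.024956 m.
ω = v/|dx/dθ| = 4.39/0.024956 = 175.91 rad/s.
N = 60ω/(2π) = 1679.8 rpm.

1680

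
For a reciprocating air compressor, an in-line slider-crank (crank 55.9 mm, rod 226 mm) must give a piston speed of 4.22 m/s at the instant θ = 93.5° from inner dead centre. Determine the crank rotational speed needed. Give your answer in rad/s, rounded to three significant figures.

76.8

For an in-line slider-crank, |v_piston| = rω|sinθ|·[1 + r cosθ/√(L² − r² sin²θ)].
With r = 0.0559 m, L = 0.226 m, θ = 93.5°: the bracketed kinematic factor |dx/dθ| = 0.054926 m.
ω = v/|dx/dθ| = 4.22/0.054926 = 76.83 rad/s.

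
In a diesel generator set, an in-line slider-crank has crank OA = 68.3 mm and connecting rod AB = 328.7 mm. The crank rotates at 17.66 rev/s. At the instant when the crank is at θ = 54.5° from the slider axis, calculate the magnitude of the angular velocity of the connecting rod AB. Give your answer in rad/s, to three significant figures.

13.6

ω = 111 rad/s (converted from 17.66 rev/s).
The rod makes angle φ with the slider axis where L sinφ = r sinθ; differentiating, L cosφ·φ̇ = r ω cosθ.
L cosφ = √(L² − r² sin²θ) = 0.32396 m.
|ω_rod| = r ω |cosθ| / √(L² − r² sin²θ) = 0.0683·111·0.58070/0.32396 = 13.585 rad/s.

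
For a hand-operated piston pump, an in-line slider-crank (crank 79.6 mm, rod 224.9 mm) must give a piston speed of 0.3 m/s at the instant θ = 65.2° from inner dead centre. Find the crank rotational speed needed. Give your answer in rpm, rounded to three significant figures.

34.3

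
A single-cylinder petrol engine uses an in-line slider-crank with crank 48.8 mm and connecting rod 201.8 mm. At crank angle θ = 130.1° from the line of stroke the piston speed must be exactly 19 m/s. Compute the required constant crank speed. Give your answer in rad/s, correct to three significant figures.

For an in-line slider-crank, |v_piston| = rω|sinθ|·[1 + r cosθ/√(L² − r² sin²θ)].
With r = 0.0488 m, L = 0.2018 m, θ = 130.1°: the bracketed kinematic factor |dx/dθ| = 0.031412 m.
ω = v/|dx/dθ| = 19/0.031412 = 604.87 rad/s.

605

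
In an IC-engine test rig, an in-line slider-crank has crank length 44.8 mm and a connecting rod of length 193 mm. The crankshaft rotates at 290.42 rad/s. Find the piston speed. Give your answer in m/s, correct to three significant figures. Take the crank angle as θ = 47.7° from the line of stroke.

ω = 290.4 rad/s
For an in-line slider-crank, x = r cosθ + √(L² − r² sin²θ), so v = −rω sinθ·[1 + r cosθ/√(L² − r² sin²θ)].
With r = 0.0448 m, L = 0.193 m, θ = 47.7°: √(L² − r² sin²θ) = 0.19013 m.
v = −0.0448·290.4·0.73963·[1 + 0.0448·0.67301/0.19013] = -11.149 m/s.
|v| = 11.149 m/s.

11.1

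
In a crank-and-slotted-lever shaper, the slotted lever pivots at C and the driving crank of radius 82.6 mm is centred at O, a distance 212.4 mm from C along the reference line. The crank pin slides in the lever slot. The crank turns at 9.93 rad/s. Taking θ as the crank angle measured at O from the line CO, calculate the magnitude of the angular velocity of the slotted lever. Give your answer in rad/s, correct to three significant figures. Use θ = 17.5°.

2.74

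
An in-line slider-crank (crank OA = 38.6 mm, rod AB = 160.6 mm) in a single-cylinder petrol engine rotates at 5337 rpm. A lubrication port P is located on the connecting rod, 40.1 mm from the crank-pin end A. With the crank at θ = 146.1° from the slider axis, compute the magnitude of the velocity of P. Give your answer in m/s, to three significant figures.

ω = 558.9 rad/s.  Crank-pin speed |V_A| = rω = 21.573 m/s, perpendicular to OA.
Rod angle: sinφ = −(r/L) sinθ ⇒ φ = -7.704°; ω_rod = −rω cosθ/√(L²−r²sin²θ) = +112.51 rad/s.
V_P = V_A + ω_rod × AP, with AP = 0.0401 m along the rod.
Components: V_Px = −rω sinθ − a·ω_rod·sinφ = -11.428 m/s;  V_Py = rω cosθ + a·ω_rod·cosφ = -13.435 m/s.
|V_P| = √(V_Px² + V_Py²) = 17.638 m/s.

17.6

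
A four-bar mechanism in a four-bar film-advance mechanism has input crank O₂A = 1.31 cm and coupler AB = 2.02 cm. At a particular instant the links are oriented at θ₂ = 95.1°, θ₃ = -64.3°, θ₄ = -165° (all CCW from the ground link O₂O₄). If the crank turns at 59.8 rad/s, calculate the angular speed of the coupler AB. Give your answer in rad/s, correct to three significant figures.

38.9

ω₂ = 59.8 rad/s
Differentiating the loop-closure r₂e^{iθ₂}+r₃e^{iθ₃}=r₁+r₄e^{iθ₄} gives r₂ω₂e^{iθ₂}+r₃ω₃e^{iθ₃}=r₄ω₄e^{iθ₄}.
Eliminating the other unknown: ω₃ = r₂ω₂ sin(θ₄−θ₂) / [r₃ sin(θ₃−θ₄)].
Numerator sine = +0.98511; denominator sine = +0.98261.
Result = 0.0131·59.8·(+0.98511) / (0.0202·(+0.98261)) = +38.88 rad/s; magnitude 38.88 rad/s.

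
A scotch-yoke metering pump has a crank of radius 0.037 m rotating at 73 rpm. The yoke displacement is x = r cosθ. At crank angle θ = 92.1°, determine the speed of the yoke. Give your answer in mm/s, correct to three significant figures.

283

ω = 7.645 rad/s (from 73 rpm).
x = r cosθ ⇒ ẋ = −rω sinθ.
|v| = rω|sinθ| = 0.037·7.645·|sin 92.1°| = 0.28266 m/s = 282.66 mm/s.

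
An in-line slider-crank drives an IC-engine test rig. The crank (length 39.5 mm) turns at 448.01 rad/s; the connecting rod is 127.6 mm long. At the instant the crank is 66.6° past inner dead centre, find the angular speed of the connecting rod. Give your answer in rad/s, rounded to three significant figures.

57.4

ω = 448 rad/s
The rod makes angle φ with the slider axis where L sinφ = r sinθ; differentiating, L cosφ·φ̇ = r ω cosθ.
L cosφ = √(L² − r² sin²θ) = 0.12234 m.
|ω_rod| = r ω |cosθ| / √(L² − r² sin²θ) = 0.0395·448·0.39715/0.12234 = 57.446 rad/s.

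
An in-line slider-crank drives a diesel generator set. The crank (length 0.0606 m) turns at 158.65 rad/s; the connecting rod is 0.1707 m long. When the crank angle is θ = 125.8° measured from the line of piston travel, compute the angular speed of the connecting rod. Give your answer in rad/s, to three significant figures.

34.4

ω = 158.7 rad/s
The rod makes angle φ with the slider axis where L sinφ = r sinθ; differentiating, L cosφ·φ̇ = r ω cosθ.
L cosφ = √(L² − r² sin²θ) = 0.16347 m.
|ω_rod| = r ω |cosθ| / √(L² − r² sin²θ) = 0.0606·158.7·0.58496/0.16347 = 34.403 rad/s.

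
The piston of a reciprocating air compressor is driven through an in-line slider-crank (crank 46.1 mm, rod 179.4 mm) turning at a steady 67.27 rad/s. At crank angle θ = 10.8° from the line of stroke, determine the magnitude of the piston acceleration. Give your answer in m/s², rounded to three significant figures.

255

ω = 67.27 rad/s
x(θ) = r cosθ + √(L² − r² sin²θ); with ω constant, a = ω²·d²x/dθ².
d²x/dθ² = −r cosθ − r²(cos2θ)/√u − r⁴ sin²2θ/(4u^{3/2}),  u = L² − r² sin²θ = 0.0321097 m².
Substituting r = 0.0461 m, L = 0.1794 m, θ = 10.8°: d²x/dθ² = -0.056337 m.
a = ω²·d²x/dθ² = (67.27)²·(-0.056337) = -254.94 m/s²;  |a| = 254.94 m/s².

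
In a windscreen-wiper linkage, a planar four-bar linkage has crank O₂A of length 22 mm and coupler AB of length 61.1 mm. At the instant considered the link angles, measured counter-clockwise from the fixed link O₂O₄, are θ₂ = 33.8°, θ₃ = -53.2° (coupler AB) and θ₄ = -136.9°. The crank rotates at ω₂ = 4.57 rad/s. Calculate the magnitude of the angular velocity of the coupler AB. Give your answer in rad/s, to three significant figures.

0.268

ω₂ = 4.57 rad/s
Differentiating the loop-closure r₂e^{iθ₂}+r₃e^{iθ₃}=r₁+r₄e^{iθ₄} gives r₂ω₂e^{iθ₂}+r₃ω₃e^{iθ₃}=r₄ω₄e^{iθ₄}.
Eliminating the other unknown: ω₃ = r₂ω₂ sin(θ₄−θ₂) / [r₃ sin(θ₃−θ₄)].
Numerator sine = -0.16160; denominator sine = +0.99396.
Result = 0.022·4.57·(-0.16160) / (0.0611·(+0.99396)) = -0.26753 rad/s; magnitude 0.26753 rad/s.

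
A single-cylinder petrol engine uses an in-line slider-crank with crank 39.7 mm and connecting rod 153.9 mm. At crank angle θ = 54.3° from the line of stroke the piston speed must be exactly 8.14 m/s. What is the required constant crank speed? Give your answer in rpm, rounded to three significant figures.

For an in-line slider-crank, |v_piston| = rω|sinθ|·[1 + r cosθ/√(L² − r² sin²θ)].
With r = 0.0397 m, L = 0.1539 m, θ = 54.3°: the bracketed kinematic factor |dx/dθ| = 0.037203 m.
ω = v/|dx/dθ| = 8.14/0.037203 = 218.8 rad/s.
N = 60ω/(2π) = 2089.4 rpm.

2090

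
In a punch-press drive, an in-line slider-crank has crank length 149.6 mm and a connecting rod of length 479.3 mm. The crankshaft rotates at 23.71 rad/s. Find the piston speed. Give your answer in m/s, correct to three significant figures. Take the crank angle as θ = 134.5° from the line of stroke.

ω = 23.71 rad/s
For an in-line slider-crank, x = r cosθ + √(L² − r² sin²θ), so v = −rω sinθ·[1 + r cosθ/√(L² − r² sin²θ)].
With r = 0.1496 m, L = 0.4793 m, θ = 134.5°: √(L² − r² sin²θ) = 0.46727 m.
v = −0.1496·23.71·0.71325·[1 + 0.1496·-0.70091/0.46727] = -1.9622 m/s.
|v| = 1.9622 m/s.

1.96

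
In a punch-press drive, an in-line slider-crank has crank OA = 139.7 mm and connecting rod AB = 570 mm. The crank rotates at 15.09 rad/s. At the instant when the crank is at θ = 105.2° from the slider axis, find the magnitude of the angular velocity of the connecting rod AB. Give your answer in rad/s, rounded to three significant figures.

0.998

ω = 15.09 rad/s
The rod makes angle φ with the slider axis where L sinφ = r sinθ; differentiating, L cosφ·φ̇ = r ω cosθ.
L cosφ = √(L² − r² sin²θ) = 0.55383 m.
|ω_rod| = r ω |cosθ| / √(L² − r² sin²θ) = 0.1397·15.09·0.26219/0.55383 = 0.99799 rad/s.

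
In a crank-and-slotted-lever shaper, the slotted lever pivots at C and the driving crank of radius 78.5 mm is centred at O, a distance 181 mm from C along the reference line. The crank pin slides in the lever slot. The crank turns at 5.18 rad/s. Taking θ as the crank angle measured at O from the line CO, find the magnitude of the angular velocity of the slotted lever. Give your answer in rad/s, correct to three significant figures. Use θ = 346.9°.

ω = 5.18 rad/s
Crank pin A relative to C: A = (d + r cosθ, r sinθ); lever angle φ = atan2(r sinθ, d + r cosθ).
Differentiating tanφ: φ̇ = rω(d cosθ + r)/(d² + r² + 2dr cosθ).
d² + r² + 2dr cosθ = |CA|² = 0.0666007 m²;  d cosθ + r = +0.25479 m.
|ω_lever| = |0.0785·5.18·+0.25479| / 0.0666007 = 1.5556 rad/s.

1.56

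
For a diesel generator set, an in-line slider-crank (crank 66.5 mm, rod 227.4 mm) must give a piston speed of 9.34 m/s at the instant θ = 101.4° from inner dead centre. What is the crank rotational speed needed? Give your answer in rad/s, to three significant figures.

For an in-line slider-crank, |v_piston| = rω|sinθ|·[1 + r cosθ/√(L² − r² sin²θ)].
With r = 0.0665 m, L = 0.2274 m, θ = 101.4°: the bracketed kinematic factor |dx/dθ| = 0.061255 m.
ω = v/|dx/dθ| = 9.34/0.061255 = 152.48 rad/s.

152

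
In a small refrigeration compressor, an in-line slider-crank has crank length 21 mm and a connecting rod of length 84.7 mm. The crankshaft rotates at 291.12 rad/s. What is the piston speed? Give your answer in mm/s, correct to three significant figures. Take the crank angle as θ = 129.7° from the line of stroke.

ω = 291.1 rad/s
For an in-line slider-crank, x = r cosθ + √(L² − r² sin²θ), so v = −rω sinθ·[1 + r cosθ/√(L² − r² sin²θ)].
With r = 0.021 m, L = 0.0847 m, θ = 129.7°: √(L² − r² sin²θ) = 0.083145 m.
v = −0.021·291.1·0.76940·[1 + 0.021·-0.63877/0.083145] = -3.9449 m/s.
|v| = 3.9449 m/s = 3944.9 mm/s.

3940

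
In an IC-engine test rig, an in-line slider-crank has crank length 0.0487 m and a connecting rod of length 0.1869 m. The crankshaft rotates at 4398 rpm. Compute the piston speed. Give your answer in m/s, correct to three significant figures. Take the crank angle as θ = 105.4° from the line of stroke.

20.1

ω = 2π·4398/60 = 460.6 rad/s
For an in-line slider-crank, x = r cosθ + √(L² − r² sin²θ), so v = −rω sinθ·[1 + r cosθ/√(L² − r² sin²θ)].
With r = 0.0487 m, L = 0.1869 m, θ = 105.4°: √(L² − r² sin²θ) = 0.18091 m.
v = −0.0487·460.6·0.96410·[1 + 0.0487·-0.26556/0.18091] = -20.078 m/s.
|v| = 20.078 m/s.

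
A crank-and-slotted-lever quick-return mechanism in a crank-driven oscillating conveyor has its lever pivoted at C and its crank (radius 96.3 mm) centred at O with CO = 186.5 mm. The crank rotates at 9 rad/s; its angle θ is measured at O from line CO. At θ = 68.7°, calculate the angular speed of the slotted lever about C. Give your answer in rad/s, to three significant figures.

2.49

ω = 9 rad/s
Crank pin A relative to C: A = (d + r cosθ, r sinθ); lever angle φ = atan2(r sinθ, d + r cosθ).
Differentiating tanφ: φ̇ = rω(d cosθ + r)/(d² + r² + 2dr cosθ).
d² + r² + 2dr cosθ = |CA|² = 0.0571039 m²;  d cosθ + r = +0.16405 m.
|ω_lever| = |0.0963·9·+0.16405| / 0.0571039 = 2.4898 rad/s.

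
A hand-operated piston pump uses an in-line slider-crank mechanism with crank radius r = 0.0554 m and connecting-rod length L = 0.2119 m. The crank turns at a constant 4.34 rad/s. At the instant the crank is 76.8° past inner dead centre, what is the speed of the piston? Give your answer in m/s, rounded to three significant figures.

0.249

ω = 4.34 rad/s
For an in-line slider-crank, x = r cosθ + √(L² − r² sin²θ), so v = −rω sinθ·[1 + r cosθ/√(L² − r² sin²θ)].
With r = 0.0554 m, L = 0.2119 m, θ = 76.8°: √(L² − r² sin²θ) = 0.20492 m.
v = −0.0554·4.34·0.97358·[1 + 0.0554·0.22835/0.20492] = -0.24853 m/s.
|v| = 0.24853 m/s.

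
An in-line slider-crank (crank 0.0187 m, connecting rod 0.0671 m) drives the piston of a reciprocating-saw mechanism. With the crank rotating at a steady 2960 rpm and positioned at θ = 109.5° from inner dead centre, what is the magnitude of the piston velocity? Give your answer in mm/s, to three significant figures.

4940

ω = 2π·2960/60 = 310 rad/s
For an in-line slider-crank, x = r cosθ + √(L² − r² sin²θ), so v = −rω sinθ·[1 + r cosθ/√(L² − r² sin²θ)].
With r = 0.0187 m, L = 0.0671 m, θ = 109.5°: √(L² − r² sin²θ) = 0.064743 m.
v = −0.0187·310·0.94264·[1 + 0.0187·-0.33381/0.064743] = -4.9372 m/s.
|v| = 4.9372 m/s = 4937.2 mm/s.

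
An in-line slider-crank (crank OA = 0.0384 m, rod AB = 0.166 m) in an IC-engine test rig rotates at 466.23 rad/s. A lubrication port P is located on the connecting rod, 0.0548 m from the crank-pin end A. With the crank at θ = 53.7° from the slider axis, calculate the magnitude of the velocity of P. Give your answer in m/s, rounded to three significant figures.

16.7

ω = 466.2 rad/s.  Crank-pin speed |V_A| = rω = 17.903 m/s, perpendicular to OA.
Rod angle: sinφ = −(r/L) sinθ ⇒ φ = -10.745°; ω_rod = −rω cosθ/√(L²−r²sin²θ) = -64.988 rad/s.
V_P = V_A + ω_rod × AP, with AP = 0.0548 m along the rod.
Components: V_Px = −rω sinθ − a·ω_rod·sinφ = -15.093 m/s;  V_Py = rω cosθ + a·ω_rod·cosφ = +7.1 m/s.
|V_P| = √(V_Px² + V_Py²) = 16.679 m/s.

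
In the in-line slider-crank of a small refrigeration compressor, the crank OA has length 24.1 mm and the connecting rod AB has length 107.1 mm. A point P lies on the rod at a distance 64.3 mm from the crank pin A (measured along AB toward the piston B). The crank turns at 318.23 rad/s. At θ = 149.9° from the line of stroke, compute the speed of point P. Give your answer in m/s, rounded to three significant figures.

ω = 318.2 rad/s.  Crank-pin speed |V_A| = rω = 7.6693 m/s, perpendicular to OA.
Rod angle: sinφ = −(r/L) sinθ ⇒ φ = -6.480°; ω_rod = −rω cosθ/√(L²−r²sin²θ) = +62.351 rad/s.
V_P = V_A + ω_rod × AP, with AP = 0.0643 m along the rod.
Components: V_Px = −rω sinθ − a·ω_rod·sinφ = -3.3938 m/s;  V_Py = rω cosθ + a·ω_rod·cosφ = -2.6516 m/s.
|V_P| = √(V_Px² + V_Py²) = 4.3068 m/s.

4.31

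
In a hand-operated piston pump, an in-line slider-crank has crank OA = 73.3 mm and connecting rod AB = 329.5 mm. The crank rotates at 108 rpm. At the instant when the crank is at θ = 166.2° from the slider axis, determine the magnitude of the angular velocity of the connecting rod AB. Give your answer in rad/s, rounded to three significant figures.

ω = 11.31 rad/s (converted from 108 rpm).
The rod makes angle φ with the slider axis where L sinφ = r sinθ; differentiating, L cosφ·φ̇ = r ω cosθ.
L cosφ = √(L² − r² sin²θ) = 0.32904 m.
|ω_rod| = r ω |cosθ| / √(L² − r² sin²θ) = 0.0733·11.31·0.97113/0.32904 = 2.4468 rad/s.

2.45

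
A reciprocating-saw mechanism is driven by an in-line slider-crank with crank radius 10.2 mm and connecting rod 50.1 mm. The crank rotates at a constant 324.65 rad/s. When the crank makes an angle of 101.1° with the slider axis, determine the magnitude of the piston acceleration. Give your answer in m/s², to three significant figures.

ω = 324.6 rad/s
x(θ) = r cosθ + √(L² − r² sin²θ); with ω constant, a = ω²·d²x/dθ².
d²x/dθ² = −r cosθ − r²(cos2θ)/√u − r⁴ sin²2θ/(4u^{3/2}),  u = L² − r² sin²θ = 0.00240983 m².
Substituting r = 0.0102 m, L = 0.0501 m, θ = 101.1°: d²x/dθ² = +0.0039227 m.
a = ω²·d²x/dθ² = (324.6)²·(+0.0039227) = +413.45 m/s²;  |a| = 413.45 m/s².

413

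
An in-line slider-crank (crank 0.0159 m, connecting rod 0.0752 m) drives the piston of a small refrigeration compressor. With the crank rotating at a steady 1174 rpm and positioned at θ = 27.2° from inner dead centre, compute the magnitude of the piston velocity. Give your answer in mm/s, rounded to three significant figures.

1060

ω = 2π·1174/60 = 122.9 rad/s
For an in-line slider-crank, x = r cosθ + √(L² − r² sin²θ), so v = −rω sinθ·[1 + r cosθ/√(L² − r² sin²θ)].
With r = 0.0159 m, L = 0.0752 m, θ = 27.2°: √(L² − r² sin²θ) = 0.074848 m.
v = −0.0159·122.9·0.45710·[1 + 0.0159·0.88942/0.074848] = -1.0623 m/s.
|v| = 1.0623 m/s = 1062.3 mm/s.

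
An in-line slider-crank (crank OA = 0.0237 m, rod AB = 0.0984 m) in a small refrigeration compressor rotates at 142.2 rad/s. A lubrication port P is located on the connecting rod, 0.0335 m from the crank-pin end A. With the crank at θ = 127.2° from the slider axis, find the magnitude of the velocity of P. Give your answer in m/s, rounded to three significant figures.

2.88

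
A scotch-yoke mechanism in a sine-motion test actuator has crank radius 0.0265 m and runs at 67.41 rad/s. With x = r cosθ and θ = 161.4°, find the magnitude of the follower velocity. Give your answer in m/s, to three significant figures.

ω = 67.41 rad/s
x = r cosθ ⇒ ẋ = −rω sinθ.
|v| = rω|sinθ| = 0.0265·67.41·|sin 161.4°| = 0.56978 m/s.

0.570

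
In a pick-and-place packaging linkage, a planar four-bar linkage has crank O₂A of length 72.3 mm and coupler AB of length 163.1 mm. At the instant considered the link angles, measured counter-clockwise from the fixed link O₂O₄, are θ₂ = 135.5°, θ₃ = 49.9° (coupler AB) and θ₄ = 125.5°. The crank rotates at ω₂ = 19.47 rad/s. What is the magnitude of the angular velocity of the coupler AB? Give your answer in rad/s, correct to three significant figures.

ω₂ = 19.47 rad/s
Differentiating the loop-closure r₂e^{iθ₂}+r₃e^{iθ₃}=r₁+r₄e^{iθ₄} gives r₂ω₂e^{iθ₂}+r₃ω₃e^{iθ₃}=r₄ω₄e^{iθ₄}.
Eliminating the other unknown: ω₃ = r₂ω₂ sin(θ₄−θ₂) / [r₃ sin(θ₃−θ₄)].
Numerator sine = -0.17365; denominator sine = -0.96858.
Result = 0.0723·19.47·(-0.17365) / (0.1631·(-0.96858)) = +1.5473 rad/s; magnitude 1.5473 rad/s.

1.55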